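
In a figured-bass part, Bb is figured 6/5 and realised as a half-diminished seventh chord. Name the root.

The figures 6/5 mean the third of the chord is in the bass. If Bb is the third of a half-diminished seventh chord, the root is G (chord tones G–Bb–Db–F).

G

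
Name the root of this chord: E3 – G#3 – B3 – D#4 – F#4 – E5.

E

E, G#, B, D#, F# are the tones of an E major ninth chord (E–G#–B–D#–F#), making E the root.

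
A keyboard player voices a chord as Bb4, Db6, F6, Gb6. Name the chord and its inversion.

Gb major seventh, first inversion

Reducing to letter names: Bb, Db, F, Gb. These stack in thirds as Gb–Bb–Db–F — a Gb major seventh chord.
The lowest note is Bb, the third of the chord, so this is first inversion (figured bass 6/5).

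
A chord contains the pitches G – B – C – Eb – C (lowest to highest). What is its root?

Reordering G, B, C, Eb into stacked thirds gives C–Eb–G–B; the bottom of that stack, C, is the root.

C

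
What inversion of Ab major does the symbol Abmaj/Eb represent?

Abmaj/Eb means Ab major with Eb in the bass. Eb is the fifth of Ab major (Ab–C–Eb), so this is second inversion.

second inversion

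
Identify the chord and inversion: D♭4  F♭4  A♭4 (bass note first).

The distinct note names are Db, Fb, Ab. Stacked in thirds they read Db–Fb–Ab, which is a minor triad on Db.
With the root (Db) in the bass, the chord is in root position (figured bass 5/3).

Db minor, root position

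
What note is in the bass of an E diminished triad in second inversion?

In second inversion the fifth is lowest. For E diminished (E–G–Bb) that is Bb.

Bb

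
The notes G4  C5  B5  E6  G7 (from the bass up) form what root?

C

Reordering G, C, B, E into stacked thirds gives C–E–G–B; the bottom of that stack, C, is the root.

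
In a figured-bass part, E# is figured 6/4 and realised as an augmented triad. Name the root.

A

The figures 6/4 mean the fifth of the chord is in the bass. If E# is the fifth of an augmented triad, the root is A (chord tones A–C#–E#).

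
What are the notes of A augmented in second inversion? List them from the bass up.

E#, A, C#

The chord tones are A–C#–E#. With the fifth (E#) lowest for second inversion: E#, A, C#.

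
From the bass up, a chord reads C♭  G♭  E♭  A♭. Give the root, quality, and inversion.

Ab minor seventh, first inversion

Reducing to letter names: Cb, Gb, Eb, Ab. These stack in thirds as Ab–Cb–Eb–Gb — an Ab minor seventh chord.
Cb is the third of Ab minor seventh; third in the bass means first inversion (figured bass 6/5).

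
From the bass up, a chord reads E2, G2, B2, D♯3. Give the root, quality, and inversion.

The pitch classes E, G, B, D# arrange in thirds as E–G–B–D#: an E minor-major seventh chord.
With the root (E) in the bass, the chord is in root position (figured bass 7).

E minor-major seventh, root position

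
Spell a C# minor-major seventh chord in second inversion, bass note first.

G#, B#, C#, E

The chord tones are C#–E–G#–B#. With the fifth (G#) lowest for second inversion: G#, B#, C#, E.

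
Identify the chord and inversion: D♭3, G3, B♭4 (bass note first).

G diminished, second inversion

The distinct note names are Db, G, Bb. Stacked in thirds they read G–Bb–Db, which is a diminished triad on G.
The lowest note is Db, the fifth of the chord, so this is second inversion (figured bass 6/4).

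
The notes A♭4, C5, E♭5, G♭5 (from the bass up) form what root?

The distinct letter names are Ab, C, Eb, Gb. Arranged as a stack of thirds they read Ab–C–Eb–Gb, so Ab is the root (an Ab dominant seventh chord).

Ab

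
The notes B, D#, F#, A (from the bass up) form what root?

The distinct letter names are B, D#, F#, A. Arranged as a stack of thirds they read B–D#–F#–A, so B is the root (a B dominant seventh chord).

B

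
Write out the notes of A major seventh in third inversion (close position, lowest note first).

A major seventh is A–C#–E–G#. Third inversion puts the seventh (G#) in the bass, with the remaining tones above: G#, A, C#, E.

G#, A, C#, E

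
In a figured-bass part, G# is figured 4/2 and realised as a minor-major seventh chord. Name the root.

A

The figures 4/2 mean the seventh of the chord is in the bass. If G# is the seventh of a minor-major seventh chord, the root is A (chord tones A–C–E–G#).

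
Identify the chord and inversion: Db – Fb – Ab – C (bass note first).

Db minor-major seventh, root position

The distinct note names are Db, Fb, Ab, C. Stacked in thirds they read Db–Fb–Ab–C, which is a minor-major seventh chord on Db.
Db is the root of Db minor-major seventh; root in the bass means root position (figured bass 7).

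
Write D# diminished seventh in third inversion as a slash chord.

Third inversion of D# diminished seventh has the seventh (C) in the bass. As a slash chord: D#dim7/C.

D#dim7/C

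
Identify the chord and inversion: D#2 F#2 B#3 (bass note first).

B# diminished, first inversion

The pitch classes D#, F#, B# arrange in thirds as B#–D#–F#: a B# diminished triad.
With the third (D#) in the bass, the chord is in first inversion (figured bass 6).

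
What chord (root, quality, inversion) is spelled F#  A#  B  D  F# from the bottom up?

The distinct note names are F#, A#, B, D. Stacked in thirds they read B–D–F#–A#, which is a minor-major seventh chord on B.
The lowest note is F#, the fifth of the chord, so this is second inversion (figured bass 4/3).

B minor-major seventh, second inversion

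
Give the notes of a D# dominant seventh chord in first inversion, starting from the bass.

F##, A#, C#, D#

Spelling D# dominant seventh: D#–F##–A#–C#. In first inversion the third is bass, giving F##, A#, C#, D# from the bottom.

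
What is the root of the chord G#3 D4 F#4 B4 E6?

E

G#, D, F#, B, E are the tones of an E dominant ninth chord (E–G#–B–D–F#), making E the root.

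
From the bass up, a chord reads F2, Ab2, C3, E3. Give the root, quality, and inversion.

F minor-major seventh, root position

The pitch classes F, Ab, C, E arrange in thirds as F–Ab–C–E: an F minor-major seventh chord.
With the root (F) in the bass, the chord is in root position (figured bass 7).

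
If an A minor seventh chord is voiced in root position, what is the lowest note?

In root position the root is lowest. For A minor seventh (A–C–E–G) that is A.

A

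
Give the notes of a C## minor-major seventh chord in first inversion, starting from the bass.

The chord tones are C##–E#–G##–B##. With the third (E#) lowest for first inversion: E#, G##, B##, C##.

E#, G##, B##, C##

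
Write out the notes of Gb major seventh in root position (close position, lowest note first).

Gb, Bb, Db, F

The chord tones are Gb–Bb–Db–F. With the root (Gb) lowest for root position: Gb, Bb, Db, F.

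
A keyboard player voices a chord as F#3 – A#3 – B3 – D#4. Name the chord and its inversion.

Reducing to letter names: F#, A#, B, D#. These stack in thirds as B–D#–F#–A# — a B major seventh chord.
F# is the fifth of B major seventh; fifth in the bass means second inversion (figured bass 4/3).

B major seventh, second inversion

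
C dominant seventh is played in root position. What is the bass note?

C

The root of C dominant seventh (C–E–G–Bb) is C; that is the bass in root position.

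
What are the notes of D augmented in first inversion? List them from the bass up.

Spelling D augmented: D–F#–A#. In first inversion the third is bass, giving F#, A#, D from the bottom.

F#, A#, D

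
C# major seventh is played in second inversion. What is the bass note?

In second inversion the fifth is lowest. For C# major seventh (C#–E#–G#–B#) that is G#.

G#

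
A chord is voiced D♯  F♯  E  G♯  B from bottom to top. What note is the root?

E

The distinct letter names are D#, F#, E, G#, B. Arranged as a stack of thirds they read E–G#–B–D#–F#, so E is the root (an E major ninth chord).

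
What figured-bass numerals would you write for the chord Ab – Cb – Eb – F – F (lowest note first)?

6/5

The notes Ab, Cb, Eb, F stack in thirds as F–Ab–Cb–Eb — an F half-diminished seventh chord. The bass Ab is the third, so this is first inversion: figured 6/5.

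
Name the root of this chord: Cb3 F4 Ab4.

The distinct letter names are Cb, F, Ab. Arranged as a stack of thirds they read F–Ab–Cb, so F is the root (an F diminished triad).

F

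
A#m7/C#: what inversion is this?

A#m7/C# means A# minor seventh with C# in the bass. C# is the third of A# minor seventh (A#–C#–E#–G#), so this is first inversion.

first inversion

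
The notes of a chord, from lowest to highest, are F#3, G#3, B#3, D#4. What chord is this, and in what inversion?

G# dominant seventh, third inversion

The pitch classes F#, G#, B#, D# arrange in thirds as G#–B#–D#–F#: a G# dominant seventh chord.
With the seventh (F#) in the bass, the chord is in third inversion (figured bass 4/2).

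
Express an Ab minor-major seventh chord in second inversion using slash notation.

Second inversion of Ab minor-major seventh has the fifth (Eb) in the bass. As a slash chord: Abm(maj7)/Eb.

Abm(maj7)/Eb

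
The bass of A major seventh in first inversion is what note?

C#

The third of A major seventh (A–C#–E–G#) is C#; that is the bass in first inversion.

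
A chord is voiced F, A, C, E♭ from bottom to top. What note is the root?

Reordering F, A, C, Eb into stacked thirds gives F–A–C–Eb; the bottom of that stack, F, is the root.

F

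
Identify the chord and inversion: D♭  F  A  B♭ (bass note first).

The pitch classes Db, F, A, Bb arrange in thirds as Bb–Db–F–A: a Bb minor-major seventh chord.
The lowest note is Db, the third of the chord, so this is first inversion (figured bass 6/5).

Bb minor-major seventh, first inversion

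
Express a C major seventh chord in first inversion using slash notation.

Cmaj7/E

First inversion of C major seventh has the third (E) in the bass. As a slash chord: Cmaj7/E.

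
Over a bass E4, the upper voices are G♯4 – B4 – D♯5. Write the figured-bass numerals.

The notes E, G#, B, D# stack in thirds as E–G#–B–D# — an E major seventh chord. The bass E is the root, so this is root position: figured 7.

7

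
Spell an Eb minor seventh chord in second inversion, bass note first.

Bb, Db, Eb, Gb

Spelling Eb minor seventh: Eb–Gb–Bb–Db. In second inversion the fifth is bass, giving Bb, Db, Eb, Gb from the bottom.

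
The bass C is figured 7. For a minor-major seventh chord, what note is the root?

C

The figures 7 mean the root of the chord is in the bass. If C is the root of a minor-major seventh chord, the root is C (chord tones C–Eb–G–B).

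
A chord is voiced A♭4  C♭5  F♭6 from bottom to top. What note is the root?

Ab, Cb, Fb are the tones of an Fb major triad (Fb–Ab–Cb), making Fb the root.

Fb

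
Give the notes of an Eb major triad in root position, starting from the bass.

Eb, G, Bb

Spelling Eb major: Eb–G–Bb. In root position the root is bass, giving Eb, G, Bb from the bottom.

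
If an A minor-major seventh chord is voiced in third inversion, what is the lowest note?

G#

In third inversion the seventh is lowest. For A minor-major seventh (A–C–E–G#) that is G#.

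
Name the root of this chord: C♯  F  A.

F

The distinct letter names are C#, F, A. Arranged as a stack of thirds they read F–A–C#, so F is the root (an F augmented triad).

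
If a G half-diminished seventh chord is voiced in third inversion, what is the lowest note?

F

G half-diminished seventh is G–Bb–Db–F. Third inversion places the seventh in the bass: F.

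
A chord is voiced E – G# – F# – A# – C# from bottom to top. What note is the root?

Reordering E, G#, F#, A#, C# into stacked thirds gives F#–A#–C#–E–G#; the bottom of that stack, F#, is the root.

F#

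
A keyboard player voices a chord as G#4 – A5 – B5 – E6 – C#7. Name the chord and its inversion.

A major ninth, third inversion

Reducing to letter names: G#, A, B, E, C#. These stack in thirds as A–C#–E–G#–B — an A major ninth chord.
G# is the seventh of A major ninth; seventh in the bass means third inversion.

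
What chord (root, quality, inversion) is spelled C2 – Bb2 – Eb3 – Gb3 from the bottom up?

C half-diminished seventh, root position

The pitch classes C, Bb, Eb, Gb arrange in thirds as C–Eb–Gb–Bb: a C half-diminished seventh chord.
With the root (C) in the bass, the chord is in root position (figured bass 7).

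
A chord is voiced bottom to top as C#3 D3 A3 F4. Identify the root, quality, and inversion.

D minor-major seventh, third inversion

Reducing to letter names: C#, D, A, F. These stack in thirds as D–F–A–C# — a D minor-major seventh chord.
The lowest note is C#, the seventh of the chord, so this is third inversion (figured bass 4/2).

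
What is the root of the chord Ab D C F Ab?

Reordering Ab, D, C, F into stacked thirds gives D–F–Ab–C; the bottom of that stack, D, is the root.

D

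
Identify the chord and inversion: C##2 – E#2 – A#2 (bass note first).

Reducing to letter names: C##, E#, A#. These stack in thirds as A#–C##–E# — an A# major triad.
C## is the third of A# major; third in the bass means first inversion (figured bass 6).

A# major, first inversion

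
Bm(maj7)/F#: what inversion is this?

Bm(maj7)/F# means B minor-major seventh with F# in the bass. F# is the fifth of B minor-major seventh (B–D–F#–A#), so this is second inversion.

second inversion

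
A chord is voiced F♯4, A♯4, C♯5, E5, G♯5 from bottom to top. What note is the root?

F#, A#, C#, E, G# are the tones of an F# dominant ninth chord (F#–A#–C#–E–G#), making F# the root.

F#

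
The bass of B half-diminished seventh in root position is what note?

B

B half-diminished seventh is B–D–F–A. Root position places the root in the bass: B.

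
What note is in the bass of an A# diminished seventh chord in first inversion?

C#

A# diminished seventh is A#–C#–E–G. First inversion places the third in the bass: C#.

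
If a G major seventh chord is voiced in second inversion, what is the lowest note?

D

G major seventh is G–B–D–F#. Second inversion places the fifth in the bass: D.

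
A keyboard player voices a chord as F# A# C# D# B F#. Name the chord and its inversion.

Reducing to letter names: F#, A#, C#, D#, B. These stack in thirds as B–D#–F#–A#–C# — a B major ninth chord.
With the fifth (F#) in the bass, the chord is in second inversion.

B major ninth, second inversion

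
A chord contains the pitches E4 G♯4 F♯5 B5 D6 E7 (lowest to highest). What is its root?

Reordering E, G#, F#, B, D into stacked thirds gives E–G#–B–D–F#; the bottom of that stack, E, is the root.

E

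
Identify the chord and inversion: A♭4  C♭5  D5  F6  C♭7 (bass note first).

D diminished seventh, second inversion

The pitch classes Ab, Cb, D, F arrange in thirds as D–F–Ab–Cb: a D diminished seventh chord.
Ab is the fifth of D diminished seventh; fifth in the bass means second inversion (figured bass 4/3).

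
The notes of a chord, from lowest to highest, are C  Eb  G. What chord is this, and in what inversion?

The pitch classes C, Eb, G arrange in thirds as C–Eb–G: a C minor triad.
The lowest note is C, the root of the chord, so this is root position (figured bass 5/3).

C minor, root position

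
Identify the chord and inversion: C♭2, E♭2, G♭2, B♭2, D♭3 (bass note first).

The pitch classes Cb, Eb, Gb, Bb, Db arrange in thirds as Cb–Eb–Gb–Bb–Db: a Cb major ninth chord.
The lowest note is Cb, the root of the chord, so this is root position.

Cb major ninth, root position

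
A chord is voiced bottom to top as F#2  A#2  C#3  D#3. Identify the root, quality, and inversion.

The distinct note names are F#, A#, C#, D#. Stacked in thirds they read D#–F#–A#–C#, which is a minor seventh chord on D#.
With the third (F#) in the bass, the chord is in first inversion (figured bass 6/5).

D# minor seventh, first inversion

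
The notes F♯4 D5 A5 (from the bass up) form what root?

The distinct letter names are F#, D, A. Arranged as a stack of thirds they read D–F#–A, so D is the root (a D major triad).

D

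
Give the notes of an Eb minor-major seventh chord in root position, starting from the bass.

Eb minor-major seventh is Eb–Gb–Bb–D. Root position puts the root (Eb) in the bass, with the remaining tones above: Eb, Gb, Bb, D.

Eb, Gb, Bb, D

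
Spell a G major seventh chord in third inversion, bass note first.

F#, G, B, D

The chord tones are G–B–D–F#. With the seventh (F#) lowest for third inversion: F#, G, B, D.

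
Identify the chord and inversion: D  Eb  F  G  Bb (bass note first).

The distinct note names are D, Eb, F, G, Bb. Stacked in thirds they read Eb–G–Bb–D–F, which is a major ninth chord on Eb.
The lowest note is D, the seventh of the chord, so this is third inversion.

Eb major ninth, third inversion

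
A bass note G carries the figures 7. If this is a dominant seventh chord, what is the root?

G

The figures 7 mean the root of the chord is in the bass. If G is the root of a dominant seventh chord, the root is G (chord tones G–B–D–F).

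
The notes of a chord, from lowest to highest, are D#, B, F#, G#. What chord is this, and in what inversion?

G# minor seventh, second inversion

The pitch classes D#, B, F#, G# arrange in thirds as G#–B–D#–F#: a G# minor seventh chord.
D# is the fifth of G# minor seventh; fifth in the bass means second inversion (figured bass 4/3).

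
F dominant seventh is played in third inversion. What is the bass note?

Eb

F dominant seventh is F–A–C–Eb. Third inversion places the seventh in the bass: Eb.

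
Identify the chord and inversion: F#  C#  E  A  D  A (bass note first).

D major ninth, first inversion

Reducing to letter names: F#, C#, E, A, D. These stack in thirds as D–F#–A–C#–E — a D major ninth chord.
The lowest note is F#, the third of the chord, so this is first inversion.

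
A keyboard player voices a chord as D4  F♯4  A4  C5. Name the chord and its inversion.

D dominant seventh, root position

Reducing to letter names: D, F#, A, C. These stack in thirds as D–F#–A–C — a D dominant seventh chord.
The lowest note is D, the root of the chord, so this is root position (figured bass 7).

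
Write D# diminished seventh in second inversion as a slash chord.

Second inversion of D# diminished seventh has the fifth (A) in the bass. As a slash chord: D#dim7/A.

D#dim7/A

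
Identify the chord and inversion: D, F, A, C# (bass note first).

The pitch classes D, F, A, C# arrange in thirds as D–F–A–C#: a D minor-major seventh chord.
D is the root of D minor-major seventh; root in the bass means root position (figured bass 7).

D minor-major seventh, root position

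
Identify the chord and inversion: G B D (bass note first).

The pitch classes G, B, D arrange in thirds as G–B–D: a G major triad.
With the root (G) in the bass, the chord is in root position (figured bass 5/3).

G major, root position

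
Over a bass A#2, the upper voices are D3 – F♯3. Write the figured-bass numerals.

6/4

The notes A#, D, F# stack in thirds as D–F#–A# — a D augmented triad. The bass A# is the fifth, so this is second inversion: figured 6/4.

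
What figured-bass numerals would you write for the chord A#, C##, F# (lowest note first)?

6

The notes A#, C##, F# stack in thirds as F#–A#–C## — an F# augmented triad. The bass A# is the third, so this is first inversion: figured 6.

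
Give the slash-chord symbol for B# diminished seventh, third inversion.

Third inversion of B# diminished seventh has the seventh (A) in the bass. As a slash chord: B#dim7/A.

B#dim7/A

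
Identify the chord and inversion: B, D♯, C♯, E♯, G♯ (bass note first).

The pitch classes B, D#, C#, E#, G# arrange in thirds as C#–E#–G#–B–D#: a C# dominant ninth chord.
B is the seventh of C# dominant ninth; seventh in the bass means third inversion.

C# dominant ninth, third inversion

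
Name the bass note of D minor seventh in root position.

D

In root position the root is lowest. For D minor seventh (D–F–A–C) that is D.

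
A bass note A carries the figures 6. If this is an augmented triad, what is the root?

The figures 6 mean the third of the chord is in the bass. If A is the third of an augmented triad, the root is F (chord tones F–A–C#).

F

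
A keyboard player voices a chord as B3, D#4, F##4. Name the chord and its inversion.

The distinct note names are B, D#, F##. Stacked in thirds they read B–D#–F##, which is an augmented triad on B.
The lowest note is B, the root of the chord, so this is root position (figured bass 5/3).

B augmented, root position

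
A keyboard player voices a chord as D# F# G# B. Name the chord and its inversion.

G# minor seventh, second inversion

The pitch classes D#, F#, G#, B arrange in thirds as G#–B–D#–F#: a G# minor seventh chord.
With the fifth (D#) in the bass, the chord is in second inversion (figured bass 4/3).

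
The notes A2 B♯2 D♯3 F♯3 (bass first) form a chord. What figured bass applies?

4/2

The notes A, B#, D#, F# stack in thirds as B#–D#–F#–A — a B# diminished seventh chord. The bass A is the seventh, so this is third inversion: figured 4/2.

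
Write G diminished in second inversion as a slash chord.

Second inversion of G diminished has the fifth (Db) in the bass. As a slash chord: Gdim/Db.

Gdim/Db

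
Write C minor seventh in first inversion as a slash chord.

First inversion of C minor seventh has the third (Eb) in the bass. As a slash chord: Cm7/Eb.

Cm7/Eb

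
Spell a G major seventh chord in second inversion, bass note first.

D, F#, G, B

G major seventh is G–B–D–F#. Second inversion puts the fifth (D) in the bass, with the remaining tones above: D, F#, G, B.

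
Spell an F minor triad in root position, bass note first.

F, Ab, C

Spelling F minor: F–Ab–C. In root position the root is bass, giving F, Ab, C from the bottom.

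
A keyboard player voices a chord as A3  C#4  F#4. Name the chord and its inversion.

F# minor, first inversion

Reducing to letter names: A, C#, F#. These stack in thirds as F#–A–C# — an F# minor triad.
The lowest note is A, the third of the chord, so this is first inversion (figured bass 6).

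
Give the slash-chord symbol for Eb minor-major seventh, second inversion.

Second inversion of Eb minor-major seventh has the fifth (Bb) in the bass. As a slash chord: Ebm(maj7)/Bb.

Ebm(maj7)/Bb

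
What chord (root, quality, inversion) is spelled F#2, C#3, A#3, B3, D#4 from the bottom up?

The pitch classes F#, C#, A#, B, D# arrange in thirds as B–D#–F#–A#–C#: a B major ninth chord.
The lowest note is F#, the fifth of the chord, so this is second inversion.

B major ninth, second inversion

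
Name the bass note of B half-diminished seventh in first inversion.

B half-diminished seventh is B–D–F–A. First inversion places the third in the bass: D.

D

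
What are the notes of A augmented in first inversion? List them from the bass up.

A augmented is A–C#–E#. First inversion puts the third (C#) in the bass, with the remaining tones above: C#, E#, A.

C#, E#, A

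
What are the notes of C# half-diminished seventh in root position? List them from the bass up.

The chord tones are C#–E–G–B. With the root (C#) lowest for root position: C#, E, G, B.

C#, E, G, B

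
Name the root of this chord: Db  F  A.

Db

Reordering Db, F, A into stacked thirds gives Db–F–A; the bottom of that stack, Db, is the root.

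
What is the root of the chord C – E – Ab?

Ab

Reordering C, E, Ab into stacked thirds gives Ab–C–E; the bottom of that stack, Ab, is the root.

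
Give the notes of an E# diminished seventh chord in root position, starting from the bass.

E# diminished seventh is E#–G#–B–D. Root position puts the root (E#) in the bass, with the remaining tones above: E#, G#, B, D.

E#, G#, B, D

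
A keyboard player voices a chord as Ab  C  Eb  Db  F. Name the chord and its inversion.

Db major ninth, second inversion

Reducing to letter names: Ab, C, Eb, Db, F. These stack in thirds as Db–F–Ab–C–Eb — a Db major ninth chord.
The lowest note is Ab, the fifth of the chord, so this is second inversion.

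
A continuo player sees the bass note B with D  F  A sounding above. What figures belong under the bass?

7

The notes B, D, F, A stack in thirds as B–D–F–A — a B half-diminished seventh chord. The bass B is the root, so this is root position: figured 7.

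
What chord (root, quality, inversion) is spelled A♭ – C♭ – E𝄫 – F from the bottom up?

The pitch classes Ab, Cb, Ebb, F arrange in thirds as F–Ab–Cb–Ebb: an F diminished seventh chord.
The lowest note is Ab, the third of the chord, so this is first inversion (figured bass 6/5).

F diminished seventh, first inversion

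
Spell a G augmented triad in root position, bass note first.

G, B, D#

The chord tones are G–B–D#. With the root (G) lowest for root position: G, B, D#.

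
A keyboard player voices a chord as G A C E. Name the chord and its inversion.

A minor seventh, third inversion

The pitch classes G, A, C, E arrange in thirds as A–C–E–G: an A minor seventh chord.
With the seventh (G) in the bass, the chord is in third inversion (figured bass 4/2).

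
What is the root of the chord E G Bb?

The distinct letter names are E, G, Bb. Arranged as a stack of thirds they read E–G–Bb, so E is the root (an E diminished triad).

E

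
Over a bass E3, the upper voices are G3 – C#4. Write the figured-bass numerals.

The notes E, G, C# stack in thirds as C#–E–G — a C# diminished triad. The bass E is the third, so this is first inversion: figured 6.

6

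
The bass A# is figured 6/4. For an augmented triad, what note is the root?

D

The figures 6/4 mean the fifth of the chord is in the bass. If A# is the fifth of an augmented triad, the root is D (chord tones D–F#–A#).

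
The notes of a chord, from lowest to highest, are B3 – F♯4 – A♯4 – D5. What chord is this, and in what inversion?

Reducing to letter names: B, F#, A#, D. These stack in thirds as B–D–F#–A# — a B minor-major seventh chord.
B is the root of B minor-major seventh; root in the bass means root position (figured bass 7).

B minor-major seventh, root position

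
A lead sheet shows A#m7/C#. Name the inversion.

A#m7/C# means A# minor seventh with C# in the bass. C# is the third of A# minor seventh (A#–C#–E#–G#), so this is first inversion.

first inversion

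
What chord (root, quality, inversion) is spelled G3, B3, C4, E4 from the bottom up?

The distinct note names are G, B, C, E. Stacked in thirds they read C–E–G–B, which is a major seventh chord on C.
G is the fifth of C major seventh; fifth in the bass means second inversion (figured bass 4/3).

C major seventh, second inversion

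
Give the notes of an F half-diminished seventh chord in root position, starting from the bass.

Spelling F half-diminished seventh: F–Ab–Cb–Eb. In root position the root is bass, giving F, Ab, Cb, Eb from the bottom.

F, Ab, Cb, Eb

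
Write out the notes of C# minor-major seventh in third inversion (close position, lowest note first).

C# minor-major seventh is C#–E–G#–B#. Third inversion puts the seventh (B#) in the bass, with the remaining tones above: B#, C#, E, G#.

B#, C#, E, G#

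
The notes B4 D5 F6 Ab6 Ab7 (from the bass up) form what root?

B, D, F, Ab are the tones of a B diminished seventh chord (B–D–F–Ab), making B the root.

B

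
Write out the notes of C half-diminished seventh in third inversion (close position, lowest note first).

Bb, C, Eb, Gb

C half-diminished seventh is C–Eb–Gb–Bb. Third inversion puts the seventh (Bb) in the bass, with the remaining tones above: Bb, C, Eb, Gb.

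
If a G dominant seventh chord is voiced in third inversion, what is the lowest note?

In third inversion the seventh is lowest. For G dominant seventh (G–B–D–F) that is F.

F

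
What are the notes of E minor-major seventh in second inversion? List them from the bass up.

B, D#, E, G

E minor-major seventh is E–G–B–D#. Second inversion puts the fifth (B) in the bass, with the remaining tones above: B, D#, E, G.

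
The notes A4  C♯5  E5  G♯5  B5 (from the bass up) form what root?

A

The distinct letter names are A, C#, E, G#, B. Arranged as a stack of thirds they read A–C#–E–G#–B, so A is the root (an A major ninth chord).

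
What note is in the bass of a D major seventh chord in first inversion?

F#

D major seventh is D–F#–A–C#. First inversion places the third in the bass: F#.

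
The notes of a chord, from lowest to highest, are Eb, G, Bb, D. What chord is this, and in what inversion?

Eb major seventh, root position

Reducing to letter names: Eb, G, Bb, D. These stack in thirds as Eb–G–Bb–D — an Eb major seventh chord.
The lowest note is Eb, the root of the chord, so this is root position (figured bass 7).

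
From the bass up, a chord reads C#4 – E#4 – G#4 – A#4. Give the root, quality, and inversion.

A# minor seventh, first inversion

The pitch classes C#, E#, G#, A# arrange in thirds as A#–C#–E#–G#: an A# minor seventh chord.
C# is the third of A# minor seventh; third in the bass means first inversion (figured bass 6/5).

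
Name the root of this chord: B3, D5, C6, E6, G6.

C

Reordering B, D, C, E, G into stacked thirds gives C–E–G–B–D; the bottom of that stack, C, is the root.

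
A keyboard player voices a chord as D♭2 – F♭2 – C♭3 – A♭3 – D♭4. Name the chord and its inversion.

Reducing to letter names: Db, Fb, Cb, Ab. These stack in thirds as Db–Fb–Ab–Cb — a Db minor seventh chord.
The lowest note is Db, the root of the chord, so this is root position (figured bass 7).

Db minor seventh, root position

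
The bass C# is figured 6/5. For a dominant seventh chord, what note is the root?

The figures 6/5 mean the third of the chord is in the bass. If C# is the third of a dominant seventh chord, the root is A (chord tones A–C#–E–G).

A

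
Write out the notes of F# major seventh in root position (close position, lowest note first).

F#, A#, C#, E#

F# major seventh is F#–A#–C#–E#. Root position puts the root (F#) in the bass, with the remaining tones above: F#, A#, C#, E#.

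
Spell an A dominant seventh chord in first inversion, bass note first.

A dominant seventh is A–C#–E–G. First inversion puts the third (C#) in the bass, with the remaining tones above: C#, E, G, A.

C#, E, G, A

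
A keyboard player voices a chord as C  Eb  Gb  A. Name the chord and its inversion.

The pitch classes C, Eb, Gb, A arrange in thirds as A–C–Eb–Gb: an A diminished seventh chord.
With the third (C) in the bass, the chord is in first inversion (figured bass 6/5).

A diminished seventh, first inversion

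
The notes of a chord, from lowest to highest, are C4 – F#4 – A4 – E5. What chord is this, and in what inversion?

F# half-diminished seventh, second inversion

Reducing to letter names: C, F#, A, E. These stack in thirds as F#–A–C–E — an F# half-diminished seventh chord.
C is the fifth of F# half-diminished seventh; fifth in the bass means second inversion (figured bass 4/3).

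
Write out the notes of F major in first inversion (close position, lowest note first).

A, C, F

Spelling F major: F–A–C. In first inversion the third is bass, giving A, C, F from the bottom.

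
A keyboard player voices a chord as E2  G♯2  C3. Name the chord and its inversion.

C augmented, first inversion

The distinct note names are E, G#, C. Stacked in thirds they read C–E–G#, which is an augmented triad on C.
With the third (E) in the bass, the chord is in first inversion (figured bass 6).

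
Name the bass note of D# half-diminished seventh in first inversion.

In first inversion the third is lowest. For D# half-diminished seventh (D#–F#–A–C#) that is F#.

F#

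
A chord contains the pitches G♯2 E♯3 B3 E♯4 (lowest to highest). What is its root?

E#

The distinct letter names are G#, E#, B. Arranged as a stack of thirds they read E#–G#–B, so E# is the root (an E# diminished triad).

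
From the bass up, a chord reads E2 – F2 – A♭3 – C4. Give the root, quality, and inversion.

F minor-major seventh, third inversion

The pitch classes E, F, Ab, C arrange in thirds as F–Ab–C–E: an F minor-major seventh chord.
With the seventh (E) in the bass, the chord is in third inversion (figured bass 4/2).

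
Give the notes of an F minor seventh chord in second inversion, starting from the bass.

The chord tones are F–Ab–C–Eb. With the fifth (C) lowest for second inversion: C, Eb, F, Ab.

C, Eb, F, Ab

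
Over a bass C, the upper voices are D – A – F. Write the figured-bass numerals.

4/2

The notes C, D, A, F stack in thirds as D–F–A–C — a D minor seventh chord. The bass C is the seventh, so this is third inversion: figured 4/2.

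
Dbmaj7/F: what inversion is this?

first inversion

Dbmaj7/F means Db major seventh with F in the bass. F is the third of Db major seventh (Db–F–Ab–C), so this is first inversion.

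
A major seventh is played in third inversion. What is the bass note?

In third inversion the seventh is lowest. For A major seventh (A–C#–E–G#) that is G#.

G#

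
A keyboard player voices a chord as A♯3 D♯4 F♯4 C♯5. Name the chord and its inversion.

The pitch classes A#, D#, F#, C# arrange in thirds as D#–F#–A#–C#: a D# minor seventh chord.
A# is the fifth of D# minor seventh; fifth in the bass means second inversion (figured bass 4/3).

D# minor seventh, second inversion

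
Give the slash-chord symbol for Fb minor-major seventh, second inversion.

Second inversion of Fb minor-major seventh has the fifth (Cb) in the bass. As a slash chord: Fbm(maj7)/Cb.

Fbm(maj7)/Cb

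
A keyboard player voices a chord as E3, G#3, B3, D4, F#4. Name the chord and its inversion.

E dominant ninth, root position

Reducing to letter names: E, G#, B, D, F#. These stack in thirds as E–G#–B–D–F# — an E dominant ninth chord.
E is the root of E dominant ninth; root in the bass means root position.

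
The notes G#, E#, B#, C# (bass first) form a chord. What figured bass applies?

4/3

The notes G#, E#, B#, C# stack in thirds as C#–E#–G#–B# — a C# major seventh chord. The bass G# is the fifth, so this is second inversion: figured 4/3.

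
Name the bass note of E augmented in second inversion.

E augmented is E–G#–B#. Second inversion places the fifth in the bass: B#.

B#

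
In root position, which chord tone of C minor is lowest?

C

In root position the root is lowest. For C minor (C–Eb–G) that is C.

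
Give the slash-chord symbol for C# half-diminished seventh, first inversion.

First inversion of C# half-diminished seventh has the third (E) in the bass. As a slash chord: C#ø7/E.

C#ø7/E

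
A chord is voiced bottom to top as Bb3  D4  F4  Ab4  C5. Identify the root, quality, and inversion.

Bb dominant ninth, root position

The pitch classes Bb, D, F, Ab, C arrange in thirds as Bb–D–F–Ab–C: a Bb dominant ninth chord.
The lowest note is Bb, the root of the chord, so this is root position.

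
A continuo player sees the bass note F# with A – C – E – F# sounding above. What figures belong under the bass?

7

The notes F#, A, C, E stack in thirds as F#–A–C–E — an F# half-diminished seventh chord. The bass F# is the root, so this is root position: figured 7.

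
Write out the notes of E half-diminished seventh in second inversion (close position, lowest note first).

Bb, D, E, G

Spelling E half-diminished seventh: E–G–Bb–D. In second inversion the fifth is bass, giving Bb, D, E, G from the bottom.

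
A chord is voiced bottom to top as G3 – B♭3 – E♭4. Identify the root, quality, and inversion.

Eb major, first inversion

The distinct note names are G, Bb, Eb. Stacked in thirds they read Eb–G–Bb, which is a major triad on Eb.
G is the third of Eb major; third in the bass means first inversion (figured bass 6).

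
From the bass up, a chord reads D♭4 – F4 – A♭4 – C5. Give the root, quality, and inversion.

Reducing to letter names: Db, F, Ab, C. These stack in thirds as Db–F–Ab–C — a Db major seventh chord.
Db is the root of Db major seventh; root in the bass means root position (figured bass 7).

Db major seventh, root position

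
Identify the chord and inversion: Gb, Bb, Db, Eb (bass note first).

The distinct note names are Gb, Bb, Db, Eb. Stacked in thirds they read Eb–Gb–Bb–Db, which is a minor seventh chord on Eb.
Gb is the third of Eb minor seventh; third in the bass means first inversion (figured bass 6/5).

Eb minor seventh, first inversion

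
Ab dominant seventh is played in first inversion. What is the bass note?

Ab dominant seventh is Ab–C–Eb–Gb. First inversion places the third in the bass: C.

C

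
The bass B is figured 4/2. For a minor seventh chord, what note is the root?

The figures 4/2 mean the seventh of the chord is in the bass. If B is the seventh of a minor seventh chord, the root is C# (chord tones C#–E–G#–B).

C#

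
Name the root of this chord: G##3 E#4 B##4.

E#

Reordering G##, E#, B## into stacked thirds gives E#–G##–B##; the bottom of that stack, E#, is the root.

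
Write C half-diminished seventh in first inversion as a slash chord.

Cø7/Eb

First inversion of C half-diminished seventh has the third (Eb) in the bass. As a slash chord: Cø7/Eb.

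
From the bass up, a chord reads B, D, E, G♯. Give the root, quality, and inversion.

The distinct note names are B, D, E, G#. Stacked in thirds they read E–G#–B–D, which is a dominant seventh chord on E.
B is the fifth of E dominant seventh; fifth in the bass means second inversion (figured bass 4/3).

E dominant seventh, second inversion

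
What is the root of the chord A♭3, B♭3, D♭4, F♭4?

Bb

Ab, Bb, Db, Fb are the tones of a Bb half-diminished seventh chord (Bb–Db–Fb–Ab), making Bb the root.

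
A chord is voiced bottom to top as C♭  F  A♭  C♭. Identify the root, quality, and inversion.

Reducing to letter names: Cb, F, Ab. These stack in thirds as F–Ab–Cb — an F diminished triad.
Cb is the fifth of F diminished; fifth in the bass means second inversion (figured bass 6/4).

F diminished, second inversion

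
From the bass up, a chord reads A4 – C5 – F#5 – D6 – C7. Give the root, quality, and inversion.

D dominant seventh, second inversion

The pitch classes A, C, F#, D arrange in thirds as D–F#–A–C: a D dominant seventh chord.
With the fifth (A) in the bass, the chord is in second inversion (figured bass 4/3).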